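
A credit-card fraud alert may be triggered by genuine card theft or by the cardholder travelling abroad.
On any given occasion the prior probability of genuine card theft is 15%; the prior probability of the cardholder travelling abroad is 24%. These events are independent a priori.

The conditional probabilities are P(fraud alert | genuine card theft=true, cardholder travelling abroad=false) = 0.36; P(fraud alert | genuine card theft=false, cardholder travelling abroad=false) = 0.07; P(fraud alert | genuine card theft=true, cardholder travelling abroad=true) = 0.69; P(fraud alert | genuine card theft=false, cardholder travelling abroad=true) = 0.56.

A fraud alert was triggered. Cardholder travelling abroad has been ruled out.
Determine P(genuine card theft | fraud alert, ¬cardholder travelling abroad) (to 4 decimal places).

P(genuine card theft | fraud alert, ¬cardholder travelling abroad) ≈ 0.4758

P(fraud alert | ¬cardholder travelling abroad) = 0.07·0.85 + 0.36·0.15 = 0.059500 + 0.054000 = 0.113500
Of this, 0.054000 comes from 0.36·0.15 (the genuine card theft=true cases).
P(genuine card theft | fraud alert, ¬cardholder travelling abroad) = 0.054000 / 0.113500 ≈ 0.4758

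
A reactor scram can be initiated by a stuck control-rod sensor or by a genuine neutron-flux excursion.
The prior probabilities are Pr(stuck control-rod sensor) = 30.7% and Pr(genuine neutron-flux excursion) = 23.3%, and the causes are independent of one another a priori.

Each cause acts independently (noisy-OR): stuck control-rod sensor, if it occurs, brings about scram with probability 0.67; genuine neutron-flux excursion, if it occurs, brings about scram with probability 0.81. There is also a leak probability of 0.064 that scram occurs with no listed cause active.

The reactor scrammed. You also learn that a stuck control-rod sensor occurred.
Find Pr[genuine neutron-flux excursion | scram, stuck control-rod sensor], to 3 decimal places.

Pr[genuine neutron-flux excursion | scram, stuck control-rod sensor] ≈ 0.293

Under noisy-OR, P(scram | causes) = 1 − (1−0.064)·∏(1−qᵢ) over the active causes.
P(scram | stuck control-rod sensor) = 0.69112*0.767 + 0.941313*0.233 = 0.530089 + 0.219326 = 0.749415
The genuine neutron-flux excursion-present share is 0.941313*0.233 = 0.219326.
Hence the posterior is 0.219326/0.749415 ≈ 0.293.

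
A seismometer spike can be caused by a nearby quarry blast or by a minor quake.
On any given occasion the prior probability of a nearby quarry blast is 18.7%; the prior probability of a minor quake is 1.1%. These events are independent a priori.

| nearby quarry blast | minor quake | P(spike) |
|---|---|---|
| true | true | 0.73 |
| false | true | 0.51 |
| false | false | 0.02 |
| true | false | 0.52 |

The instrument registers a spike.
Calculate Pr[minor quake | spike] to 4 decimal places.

Pr[minor quake | spike] ≈ 0.0512

By total probability over the 4 (nearby quarry blast, minor quake) configurations:
  P(spike) = 0.02·0.813·0.989 + 0.51·0.813·0.011 + 0.52·0.187·0.989 + 0.73·0.187·0.011
        = 0.016081 + 0.004561 + 0.096170 + 0.001502 = 0.118314
Keeping only the minor quake-present terms gives 0.006063, so
  P(minor quake | spike) = 0.006063 / 0.118314 ≈ 0.0512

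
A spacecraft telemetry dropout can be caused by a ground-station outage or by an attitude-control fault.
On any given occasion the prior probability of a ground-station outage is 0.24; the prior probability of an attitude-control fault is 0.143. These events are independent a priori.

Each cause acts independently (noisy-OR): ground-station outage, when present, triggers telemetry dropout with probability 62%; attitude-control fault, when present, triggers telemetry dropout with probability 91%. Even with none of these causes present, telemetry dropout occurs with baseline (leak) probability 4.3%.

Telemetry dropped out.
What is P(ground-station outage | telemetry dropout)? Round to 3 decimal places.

P(ground-station outage | telemetry dropout) ≈ 0.563

Under noisy-OR, P(telemetry dropout | causes) = 1 − (1−0.043)·∏(1−qᵢ) over the active causes.
By total probability over the 4 (ground-station outage, attitude-control fault) configurations:
  P(telemetry dropout) = 0.043×0.76×0.857 + 0.91387×0.76×0.143 + 0.63634×0.24×0.857 + 0.967271×0.24×0.143
        = 0.028007 + 0.099319 + 0.130882 + 0.033197 = 0.291405
The terms with ground-station outage present sum to 0.164079, so
  P(ground-station outage | telemetry dropout) = 0.164079 / 0.291405 ≈ 0.563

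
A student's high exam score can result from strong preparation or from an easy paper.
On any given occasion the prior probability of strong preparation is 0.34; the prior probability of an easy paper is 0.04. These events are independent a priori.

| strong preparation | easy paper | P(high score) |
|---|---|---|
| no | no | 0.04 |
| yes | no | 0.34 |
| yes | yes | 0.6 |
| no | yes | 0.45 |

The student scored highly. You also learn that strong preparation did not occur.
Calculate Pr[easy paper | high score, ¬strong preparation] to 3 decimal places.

Pr[easy paper | high score, ¬strong preparation] ≈ 0.319

By total probability over both values of easy paper:
  P(high score | ¬strong preparation) = 0.04·0.96 + 0.45·0.04
        = 0.038400 + 0.018000 = 0.056400
Keeping only the easy paper-present terms gives 0.018000, so
  P(easy paper | high score, ¬strong preparation) = 0.018000 / 0.056400 ≈ 0.319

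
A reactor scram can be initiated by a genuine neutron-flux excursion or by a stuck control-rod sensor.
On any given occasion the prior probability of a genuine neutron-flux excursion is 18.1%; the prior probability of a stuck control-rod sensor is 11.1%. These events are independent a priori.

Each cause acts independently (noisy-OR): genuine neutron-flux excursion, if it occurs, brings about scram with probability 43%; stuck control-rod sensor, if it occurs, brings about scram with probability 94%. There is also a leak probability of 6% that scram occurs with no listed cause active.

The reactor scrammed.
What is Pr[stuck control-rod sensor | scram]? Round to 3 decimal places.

Pr[stuck control-rod sensor | scram] ≈ 0.471

Under noisy-OR, P(scram | causes) = 1 − (1−0.06)·∏(1−qᵢ) over the active causes.
Enumerate the 4 (genuine neutron-flux excursion, stuck control-rod sensor) configurations and weight by the priors:
  P(scram) = 0.06×0.819×0.889 + 0.9436×0.819×0.111 + 0.4642×0.181×0.889 + 0.967852×0.181×0.111
        = 0.043685 + 0.085782 + 0.074694 + 0.019445 = 0.223606
Configurations with stuck control-rod sensor contribute 0.105227, so
  P(stuck control-rod sensor | scram) = 0.105227 / 0.223606 ≈ 0.471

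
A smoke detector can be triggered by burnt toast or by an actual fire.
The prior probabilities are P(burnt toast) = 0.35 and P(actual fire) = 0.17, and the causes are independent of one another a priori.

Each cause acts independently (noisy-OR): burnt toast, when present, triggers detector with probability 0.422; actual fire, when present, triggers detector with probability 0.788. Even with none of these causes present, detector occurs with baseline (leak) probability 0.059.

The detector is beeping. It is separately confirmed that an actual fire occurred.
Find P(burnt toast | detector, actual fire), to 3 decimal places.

P(burnt toast | detector, actual fire) ≈ 0.373

Under noisy-OR, P(detector | causes) = 1 − (1−0.059)·∏(1−qᵢ) over the active causes.
By total probability over both values of burnt toast:
  P(detector | actual fire) = 0.800508×0.65 + 0.884694×0.35
        = 0.520330 + 0.309643 = 0.829973
The terms with burnt toast present sum to 0.309643, so
  P(burnt toast | detector, actual fire) = 0.309643 / 0.829973 ≈ 0.373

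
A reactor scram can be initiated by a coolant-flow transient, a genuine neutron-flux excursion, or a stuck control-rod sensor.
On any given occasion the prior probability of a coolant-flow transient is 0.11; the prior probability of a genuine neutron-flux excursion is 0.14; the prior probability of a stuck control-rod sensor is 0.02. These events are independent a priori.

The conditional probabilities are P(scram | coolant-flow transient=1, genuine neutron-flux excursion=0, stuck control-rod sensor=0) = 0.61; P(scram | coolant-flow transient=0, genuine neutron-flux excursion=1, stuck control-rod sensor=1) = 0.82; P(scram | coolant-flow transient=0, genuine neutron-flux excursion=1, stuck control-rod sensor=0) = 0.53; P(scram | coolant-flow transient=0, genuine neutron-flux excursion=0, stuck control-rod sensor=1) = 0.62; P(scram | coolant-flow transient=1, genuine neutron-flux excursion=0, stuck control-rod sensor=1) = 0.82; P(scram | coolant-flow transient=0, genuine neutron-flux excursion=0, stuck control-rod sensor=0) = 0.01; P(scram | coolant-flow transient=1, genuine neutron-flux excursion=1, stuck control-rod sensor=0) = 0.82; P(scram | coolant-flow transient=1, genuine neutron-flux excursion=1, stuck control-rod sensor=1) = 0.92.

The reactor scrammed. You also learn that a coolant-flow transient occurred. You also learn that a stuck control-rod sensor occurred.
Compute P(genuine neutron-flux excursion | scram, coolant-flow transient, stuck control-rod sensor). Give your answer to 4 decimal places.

P(genuine neutron-flux excursion | scram, coolant-flow transient, stuck control-rod sensor) ≈ 0.1544

Weight on genuine neutron-flux excursion=true, given the evidence: 0.92·0.14 = 0.128800
Denominator P(scram | coolant-flow transient, stuck control-rod sensor): 0.82·0.86 + 0.92·0.14 = 0.834000
P(genuine neutron-flux excursion | scram, coolant-flow transient, stuck control-rod sensor) = 0.128800/0.834000 ≈ 0.1544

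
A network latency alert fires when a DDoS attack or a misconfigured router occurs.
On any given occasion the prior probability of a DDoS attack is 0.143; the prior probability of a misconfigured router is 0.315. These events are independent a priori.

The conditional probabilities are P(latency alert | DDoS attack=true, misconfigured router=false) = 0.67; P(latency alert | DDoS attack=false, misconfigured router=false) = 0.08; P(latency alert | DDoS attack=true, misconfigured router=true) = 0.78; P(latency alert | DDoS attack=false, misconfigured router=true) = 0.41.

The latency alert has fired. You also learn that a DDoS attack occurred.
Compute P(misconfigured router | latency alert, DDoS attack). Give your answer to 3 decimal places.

P(misconfigured router | latency alert, DDoS attack) ≈ 0.349

Sum P(latency alert|·) weighted by the priors over both values of misconfigured router:
  P(latency alert | DDoS attack) = 0.67*0.685 + 0.78*0.315
        = 0.458950 + 0.245700 = 0.704650
Configurations with misconfigured router contribute 0.245700, so
  P(misconfigured router | latency alert, DDoS attack) = 0.245700 / 0.704650 ≈ 0.349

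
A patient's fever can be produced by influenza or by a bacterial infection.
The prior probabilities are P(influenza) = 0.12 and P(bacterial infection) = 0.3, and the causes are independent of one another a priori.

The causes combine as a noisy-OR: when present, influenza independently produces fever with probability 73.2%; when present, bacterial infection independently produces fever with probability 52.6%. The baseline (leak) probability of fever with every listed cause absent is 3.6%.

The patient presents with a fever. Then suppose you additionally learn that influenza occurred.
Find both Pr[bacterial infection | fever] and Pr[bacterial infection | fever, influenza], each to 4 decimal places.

Pr[bacterial infection | fever] ≈ 0.6744; Pr[bacterial infection | fever, influenza] ≈ 0.3365

Under noisy-OR, P(fever | causes) = 1 − (1−0.036)·∏(1−qᵢ) over the active causes.
Numerator (weight on configurations with bacterial infection): 0.143369 + 0.031591 = 0.174960
Denominator P(fever): 0.036×0.88×0.7 + 0.543064×0.88×0.3 + 0.741648×0.12×0.7 + 0.877541×0.12×0.3 = 0.259434
Posterior = 0.174960 / 0.259434 ≈ 0.6744

Now also conditioning on influenza=true:
P(fever | influenza) = 0.741648·0.7 + 0.877541·0.3 = 0.519154 + 0.263262 = 0.782416
Of this, 0.263262 comes from 0.877541·0.3 (the bacterial infection=true cases).
Hence the posterior is 0.263262/0.782416 ≈ 0.3365.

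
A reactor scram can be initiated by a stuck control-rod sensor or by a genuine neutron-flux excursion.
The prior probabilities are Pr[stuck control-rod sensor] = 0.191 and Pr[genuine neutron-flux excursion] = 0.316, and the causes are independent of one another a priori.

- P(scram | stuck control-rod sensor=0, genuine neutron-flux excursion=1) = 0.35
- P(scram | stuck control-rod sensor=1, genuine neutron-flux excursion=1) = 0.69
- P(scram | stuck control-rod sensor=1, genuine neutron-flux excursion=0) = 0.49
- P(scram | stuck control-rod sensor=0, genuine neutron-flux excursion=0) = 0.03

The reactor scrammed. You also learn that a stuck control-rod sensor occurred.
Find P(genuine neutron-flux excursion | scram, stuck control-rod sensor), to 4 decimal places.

P(genuine neutron-flux excursion | scram, stuck control-rod sensor) ≈ 0.3941

P(scram | stuck control-rod sensor) = 0.49×0.684 + 0.69×0.316 = 0.335160 + 0.218040 = 0.553200
Restricting to configurations with genuine neutron-flux excursion present: 0.69×0.316 = 0.218040.
Hence the posterior is 0.218040/0.553200 ≈ 0.3941.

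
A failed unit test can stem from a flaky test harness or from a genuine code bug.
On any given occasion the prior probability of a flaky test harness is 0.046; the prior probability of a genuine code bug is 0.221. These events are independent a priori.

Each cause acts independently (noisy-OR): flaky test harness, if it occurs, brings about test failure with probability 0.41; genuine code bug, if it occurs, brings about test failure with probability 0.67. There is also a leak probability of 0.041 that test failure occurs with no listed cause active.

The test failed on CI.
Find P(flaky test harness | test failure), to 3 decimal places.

P(flaky test harness | test failure) ≈ 0.120

Under noisy-OR, P(test failure | causes) = 1 − (1−0.041)·∏(1−qᵢ) over the active causes.
Sum P(test failure|·) weighted by the priors over the 4 (flaky test harness, genuine code bug) configurations:
  P(test failure) = 0.041·0.954·0.779 + 0.68353·0.954·0.221 + 0.43419·0.046·0.779 + 0.813283·0.046·0.221
        = 0.030470 + 0.144111 + 0.015559 + 0.008268 = 0.198408
The terms with flaky test harness present sum to 0.023827, so
  P(flaky test harness | test failure) = 0.023827 / 0.198408 ≈ 0.120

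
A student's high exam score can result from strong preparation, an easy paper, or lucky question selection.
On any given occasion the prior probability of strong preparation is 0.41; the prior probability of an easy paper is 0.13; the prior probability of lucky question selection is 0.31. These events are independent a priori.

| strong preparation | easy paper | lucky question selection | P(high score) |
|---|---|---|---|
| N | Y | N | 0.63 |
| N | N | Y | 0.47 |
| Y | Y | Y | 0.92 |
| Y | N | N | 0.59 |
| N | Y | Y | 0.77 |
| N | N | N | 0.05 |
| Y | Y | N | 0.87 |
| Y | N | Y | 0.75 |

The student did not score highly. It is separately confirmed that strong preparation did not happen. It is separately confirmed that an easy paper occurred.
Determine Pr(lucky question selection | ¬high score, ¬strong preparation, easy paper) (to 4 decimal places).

Pr(lucky question selection | ¬high score, ¬strong preparation, easy paper) ≈ 0.2183

P(¬high score | ¬strong preparation, easy paper) = 0.37×0.69 + 0.23×0.31 = 0.255300 + 0.071300 = 0.326600
Of this, 0.071300 comes from 0.23×0.31 (the lucky question selection=true cases).
P(lucky question selection | ¬high score, ¬strong preparation, easy paper) = 0.071300 / 0.326600 ≈ 0.2183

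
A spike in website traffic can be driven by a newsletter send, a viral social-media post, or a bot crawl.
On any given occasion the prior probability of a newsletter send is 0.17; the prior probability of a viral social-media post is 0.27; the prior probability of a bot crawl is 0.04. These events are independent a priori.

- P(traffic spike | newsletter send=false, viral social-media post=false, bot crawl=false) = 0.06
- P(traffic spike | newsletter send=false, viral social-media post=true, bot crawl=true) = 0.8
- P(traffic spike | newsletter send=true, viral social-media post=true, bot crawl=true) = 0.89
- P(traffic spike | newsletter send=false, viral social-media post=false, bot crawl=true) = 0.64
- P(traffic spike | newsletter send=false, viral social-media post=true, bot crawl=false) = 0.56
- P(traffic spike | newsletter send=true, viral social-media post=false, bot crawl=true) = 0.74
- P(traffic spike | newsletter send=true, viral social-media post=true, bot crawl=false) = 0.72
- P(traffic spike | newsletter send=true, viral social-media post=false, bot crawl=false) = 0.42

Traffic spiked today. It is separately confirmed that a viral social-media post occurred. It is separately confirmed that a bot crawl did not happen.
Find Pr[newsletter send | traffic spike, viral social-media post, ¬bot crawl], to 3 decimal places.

Pr[newsletter send | traffic spike, viral social-media post, ¬bot crawl] ≈ 0.208

Sum P(traffic spike|·) weighted by the priors over both values of newsletter send:
  P(traffic spike | viral social-media post, ¬bot crawl) = 0.56*0.83 + 0.72*0.17
        = 0.464800 + 0.122400 = 0.587200
The terms with newsletter send present sum to 0.122400, so
  P(newsletter send | traffic spike, viral social-media post, ¬bot crawl) = 0.122400 / 0.587200 ≈ 0.208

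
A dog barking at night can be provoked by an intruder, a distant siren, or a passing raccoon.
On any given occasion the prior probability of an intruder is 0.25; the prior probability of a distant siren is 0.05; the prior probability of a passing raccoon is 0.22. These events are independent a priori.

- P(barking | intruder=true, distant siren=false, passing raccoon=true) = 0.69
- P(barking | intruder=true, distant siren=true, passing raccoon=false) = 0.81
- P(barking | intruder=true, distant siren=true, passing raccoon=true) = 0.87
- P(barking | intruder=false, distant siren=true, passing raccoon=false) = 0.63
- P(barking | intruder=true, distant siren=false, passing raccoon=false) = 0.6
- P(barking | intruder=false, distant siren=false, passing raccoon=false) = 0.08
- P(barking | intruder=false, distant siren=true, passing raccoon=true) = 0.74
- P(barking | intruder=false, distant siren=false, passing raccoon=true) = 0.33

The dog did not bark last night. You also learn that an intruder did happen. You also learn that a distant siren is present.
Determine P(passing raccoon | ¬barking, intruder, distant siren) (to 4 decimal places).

By total probability over both values of passing raccoon:
  P(¬barking | intruder, distant siren) = 0.19*0.78 + 0.13*0.22
        = 0.148200 + 0.028600 = 0.176800
Keeping only the passing raccoon-present terms gives 0.028600, so
  P(passing raccoon | ¬barking, intruder, distant siren) = 0.028600 / 0.176800 ≈ 0.1618

P(passing raccoon | ¬barking, intruder, distant siren) ≈ 0.1618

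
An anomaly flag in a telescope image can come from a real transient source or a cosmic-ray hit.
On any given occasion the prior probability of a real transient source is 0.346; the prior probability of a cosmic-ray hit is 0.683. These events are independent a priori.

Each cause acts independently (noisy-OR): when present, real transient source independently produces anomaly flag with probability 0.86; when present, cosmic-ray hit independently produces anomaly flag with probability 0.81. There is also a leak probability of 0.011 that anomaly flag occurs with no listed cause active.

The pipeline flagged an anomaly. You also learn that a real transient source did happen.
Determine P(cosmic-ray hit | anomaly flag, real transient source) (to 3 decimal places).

Under noisy-OR, P(anomaly flag | causes) = 1 − (1−0.011)·∏(1−qᵢ) over the active causes.
Weight on cosmic-ray hit=true, given the evidence: 0.973693*0.683 = 0.665032
The normalizing constant is 0.86154*0.317 + 0.973693*0.683 = 0.938140
P(cosmic-ray hit | anomaly flag, real transient source) = 0.665032/0.938140 ≈ 0.709

P(cosmic-ray hit | anomaly flag, real transient source) ≈ 0.709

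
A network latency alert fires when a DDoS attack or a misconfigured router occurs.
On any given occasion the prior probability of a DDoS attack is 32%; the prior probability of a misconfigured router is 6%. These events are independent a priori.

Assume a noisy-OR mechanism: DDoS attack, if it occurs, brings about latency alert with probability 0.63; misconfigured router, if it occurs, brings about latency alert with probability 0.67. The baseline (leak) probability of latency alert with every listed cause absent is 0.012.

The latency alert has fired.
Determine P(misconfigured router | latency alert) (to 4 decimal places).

P(misconfigured router | latency alert) ≈ 0.1827

Under noisy-OR, P(latency alert | causes) = 1 − (1−0.012)·∏(1−qᵢ) over the active causes.
Weight on misconfigured router=true, given the evidence: 0.027498 + 0.016884 = 0.044382
Denominator P(latency alert): 0.012*0.68*0.94 + 0.67396*0.68*0.06 + 0.63444*0.32*0.94 + 0.879365*0.32*0.06 = 0.242892
P(misconfigured router | latency alert) = 0.044382/0.242892 ≈ 0.1827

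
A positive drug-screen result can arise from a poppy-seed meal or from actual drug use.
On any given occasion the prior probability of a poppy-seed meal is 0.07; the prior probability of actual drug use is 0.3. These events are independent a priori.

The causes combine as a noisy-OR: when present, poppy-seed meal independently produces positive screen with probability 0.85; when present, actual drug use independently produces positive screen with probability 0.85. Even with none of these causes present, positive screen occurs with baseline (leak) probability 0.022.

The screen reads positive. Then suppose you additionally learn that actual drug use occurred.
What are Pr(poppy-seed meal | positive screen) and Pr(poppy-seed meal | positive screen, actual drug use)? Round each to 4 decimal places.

Pr(poppy-seed meal | positive screen) ≈ 0.1981; Pr(poppy-seed meal | positive screen, actual drug use) ≈ 0.0794

Under noisy-OR, P(positive screen | causes) = 1 − (1−0.022)·∏(1−qᵢ) over the active causes.
For the numerator, keep only poppy-seed meal=true terms: 0.041812 + 0.020538 = 0.062350
The normalizing constant is 0.022×0.93×0.7 + 0.8533×0.93×0.3 + 0.8533×0.07×0.7 + 0.977995×0.07×0.3 = 0.314743
P(poppy-seed meal | positive screen) = 0.062350/0.314743 ≈ 0.1981

With the extra evidence:
P(positive screen | actual drug use) = 0.8533·0.93 + 0.977995·0.07 = 0.793569 + 0.068460 = 0.862029
Of this, 0.068460 comes from 0.977995·0.07 (the poppy-seed meal=true cases).
So P(poppy-seed meal | positive screen, actual drug use) = 0.068460/0.862029 ≈ 0.0794.
The drop from 0.1981 to 0.0794 is the explaining-away (discounting) effect.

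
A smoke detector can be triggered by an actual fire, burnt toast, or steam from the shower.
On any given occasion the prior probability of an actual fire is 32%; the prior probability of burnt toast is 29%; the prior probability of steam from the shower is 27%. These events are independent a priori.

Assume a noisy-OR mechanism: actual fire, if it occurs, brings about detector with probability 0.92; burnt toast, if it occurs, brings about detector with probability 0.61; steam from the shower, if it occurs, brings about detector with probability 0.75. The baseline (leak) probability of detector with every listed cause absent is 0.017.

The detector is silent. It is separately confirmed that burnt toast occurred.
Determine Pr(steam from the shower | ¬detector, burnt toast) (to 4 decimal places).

Pr(steam from the shower | ¬detector, burnt toast) ≈ 0.0846

Under noisy-OR, P(detector | causes) = 1 − (1−0.017)·∏(1−qᵢ) over the active causes.
Enumerate the 4 (actual fire, steam from the shower) configurations and weight by the priors:
  P(¬detector | burnt toast) = 0.38337·0.68·0.73 + 0.095843·0.68·0.27 + 0.03067·0.32·0.73 + 0.007667·0.32·0.27
        = 0.190305 + 0.017597 + 0.007165 + 0.000662 = 0.215729
Configurations with steam from the shower contribute 0.018259, so
  P(steam from the shower | ¬detector, burnt toast) = 0.018259 / 0.215729 ≈ 0.0846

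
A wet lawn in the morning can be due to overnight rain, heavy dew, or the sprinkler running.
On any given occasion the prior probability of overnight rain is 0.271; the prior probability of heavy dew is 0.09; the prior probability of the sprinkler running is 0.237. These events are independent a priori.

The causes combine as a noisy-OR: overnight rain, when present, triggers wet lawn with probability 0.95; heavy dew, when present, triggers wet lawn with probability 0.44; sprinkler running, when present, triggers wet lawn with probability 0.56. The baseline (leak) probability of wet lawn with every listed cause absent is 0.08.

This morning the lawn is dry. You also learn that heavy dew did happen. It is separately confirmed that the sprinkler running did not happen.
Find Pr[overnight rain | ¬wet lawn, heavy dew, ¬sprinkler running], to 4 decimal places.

Under noisy-OR, P(wet lawn | causes) = 1 − (1−0.08)·∏(1−qᵢ) over the active causes.
Sum P(¬wet lawn|·) weighted by the priors over both values of overnight rain:
  P(¬wet lawn | heavy dew, ¬sprinkler running) = 0.5152*0.729 + 0.02576*0.271
        = 0.375581 + 0.006981 = 0.382562
Configurations with overnight rain contribute 0.006981, so
  P(overnight rain | ¬wet lawn, heavy dew, ¬sprinkler running) = 0.006981 / 0.382562 ≈ 0.0182

Pr[overnight rain | ¬wet lawn, heavy dew, ¬sprinkler running] ≈ 0.0182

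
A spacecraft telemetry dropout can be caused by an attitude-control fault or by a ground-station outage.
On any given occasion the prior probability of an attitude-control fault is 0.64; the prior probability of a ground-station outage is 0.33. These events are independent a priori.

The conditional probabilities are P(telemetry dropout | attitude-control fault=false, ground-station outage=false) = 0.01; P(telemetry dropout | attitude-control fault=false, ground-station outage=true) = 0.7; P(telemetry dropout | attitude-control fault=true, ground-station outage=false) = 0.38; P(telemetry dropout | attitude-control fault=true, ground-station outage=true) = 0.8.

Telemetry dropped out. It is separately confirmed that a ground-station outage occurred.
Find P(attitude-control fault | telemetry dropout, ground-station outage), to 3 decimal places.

P(telemetry dropout | ground-station outage) = 0.7·0.36 + 0.8·0.64 = 0.252000 + 0.512000 = 0.764000
The attitude-control fault-present share is 0.8·0.64 = 0.512000.
P(attitude-control fault | telemetry dropout, ground-station outage) = 0.512000 / 0.764000 ≈ 0.670

P(attitude-control fault | telemetry dropout, ground-station outage) ≈ 0.670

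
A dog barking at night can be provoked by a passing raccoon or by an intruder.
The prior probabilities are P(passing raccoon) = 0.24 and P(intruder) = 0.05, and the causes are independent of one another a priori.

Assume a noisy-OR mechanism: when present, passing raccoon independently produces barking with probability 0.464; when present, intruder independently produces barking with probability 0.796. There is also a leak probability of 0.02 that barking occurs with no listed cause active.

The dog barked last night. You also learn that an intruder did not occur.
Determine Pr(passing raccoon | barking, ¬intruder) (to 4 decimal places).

Under noisy-OR, P(barking | causes) = 1 − (1−0.02)·∏(1−qᵢ) over the active causes.
P(barking | ¬intruder) = 0.02·0.76 + 0.47472·0.24 = 0.015200 + 0.113933 = 0.129133
Restricting to configurations with passing raccoon present: 0.47472·0.24 = 0.113933.
Hence the posterior is 0.113933/0.129133 ≈ 0.8823.

Pr(passing raccoon | barking, ¬intruder) ≈ 0.8823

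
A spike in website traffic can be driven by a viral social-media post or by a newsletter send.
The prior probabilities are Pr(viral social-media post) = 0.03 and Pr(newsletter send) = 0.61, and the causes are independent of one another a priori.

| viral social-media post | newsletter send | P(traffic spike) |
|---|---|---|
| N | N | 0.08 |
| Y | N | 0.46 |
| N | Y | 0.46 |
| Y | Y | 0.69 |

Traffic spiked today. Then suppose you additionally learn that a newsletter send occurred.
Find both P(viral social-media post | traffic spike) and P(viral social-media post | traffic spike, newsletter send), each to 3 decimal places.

Numerator (weight on configurations with viral social-media post): 0.005382 + 0.012627 = 0.018009
The normalizing constant is 0.08·0.97·0.39 + 0.46·0.97·0.61 + 0.46·0.03·0.39 + 0.69·0.03·0.61 = 0.320455
Posterior = 0.018009 / 0.320455 ≈ 0.056

Now also conditioning on newsletter send=true:
P(traffic spike | newsletter send) = 0.46·0.97 + 0.69·0.03 = 0.446200 + 0.020700 = 0.466900
Of this, 0.020700 comes from 0.69·0.03 (the viral social-media post=true cases).
So P(viral social-media post | traffic spike, newsletter send) = 0.020700/0.466900 ≈ 0.044.

P(viral social-media post | traffic spike) ≈ 0.056; P(viral social-media post | traffic spike, newsletter send) ≈ 0.044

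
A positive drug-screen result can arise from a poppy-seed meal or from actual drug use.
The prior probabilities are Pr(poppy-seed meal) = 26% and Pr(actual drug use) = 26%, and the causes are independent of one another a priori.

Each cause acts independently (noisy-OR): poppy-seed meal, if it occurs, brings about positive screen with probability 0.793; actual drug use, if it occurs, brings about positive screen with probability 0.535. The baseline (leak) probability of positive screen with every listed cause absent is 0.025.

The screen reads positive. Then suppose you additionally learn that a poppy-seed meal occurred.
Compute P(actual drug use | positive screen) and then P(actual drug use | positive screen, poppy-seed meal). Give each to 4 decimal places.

Under noisy-OR, P(positive screen | causes) = 1 − (1−0.025)·∏(1−qᵢ) over the active causes.
For the numerator, keep only actual drug use=true terms: 0.105171 + 0.061256 = 0.166427
Denominator P(positive screen): 0.025·0.74·0.74 + 0.546625·0.74·0.26 + 0.798175·0.26·0.74 + 0.906151·0.26·0.26 = 0.333686
Posterior = 0.166427 / 0.333686 ≈ 0.4988

Now condition on the additional information:
P(positive screen | poppy-seed meal) = 0.798175*0.74 + 0.906151*0.26 = 0.590649 + 0.235599 = 0.826248
The actual drug use-present share is 0.906151*0.26 = 0.235599.
Hence the posterior is 0.235599/0.826248 ≈ 0.2851.
— poppy-seed meal explains away the evidence for actual drug use.

P(actual drug use | positive screen) ≈ 0.4988; P(actual drug use | positive screen, poppy-seed meal) ≈ 0.2851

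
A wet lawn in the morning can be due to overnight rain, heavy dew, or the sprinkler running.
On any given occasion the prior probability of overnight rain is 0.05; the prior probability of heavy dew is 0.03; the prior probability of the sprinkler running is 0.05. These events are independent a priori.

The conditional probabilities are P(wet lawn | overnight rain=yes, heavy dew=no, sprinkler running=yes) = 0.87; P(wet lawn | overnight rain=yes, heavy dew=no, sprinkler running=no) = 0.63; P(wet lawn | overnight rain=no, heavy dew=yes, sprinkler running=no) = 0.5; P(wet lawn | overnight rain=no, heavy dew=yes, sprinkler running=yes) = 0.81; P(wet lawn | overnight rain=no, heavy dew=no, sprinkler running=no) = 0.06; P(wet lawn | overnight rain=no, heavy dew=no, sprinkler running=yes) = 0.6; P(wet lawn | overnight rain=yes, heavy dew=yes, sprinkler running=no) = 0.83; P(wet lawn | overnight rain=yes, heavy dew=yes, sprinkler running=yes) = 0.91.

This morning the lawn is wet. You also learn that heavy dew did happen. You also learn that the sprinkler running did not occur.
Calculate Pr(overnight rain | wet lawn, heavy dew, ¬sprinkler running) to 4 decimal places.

Pr(overnight rain | wet lawn, heavy dew, ¬sprinkler running) ≈ 0.0803

For the numerator, keep only overnight rain=true terms: 0.83·0.05 = 0.041500
Normalizer over all consistent configurations: 0.5·0.95 + 0.83·0.05 = 0.516500
P(overnight rain | wet lawn, heavy dew, ¬sprinkler running) = 0.041500/0.516500 ≈ 0.0803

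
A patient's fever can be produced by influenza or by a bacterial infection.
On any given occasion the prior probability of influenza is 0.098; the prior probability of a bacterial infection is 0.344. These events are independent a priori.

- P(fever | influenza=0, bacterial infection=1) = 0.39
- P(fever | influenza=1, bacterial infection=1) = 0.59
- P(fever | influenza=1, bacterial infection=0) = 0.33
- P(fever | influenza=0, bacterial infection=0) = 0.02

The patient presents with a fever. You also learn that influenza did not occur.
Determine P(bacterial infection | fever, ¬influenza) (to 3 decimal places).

P(bacterial infection | fever, ¬influenza) ≈ 0.911

For the numerator, keep only bacterial infection=true terms: 0.39*0.344 = 0.134160
Normalizer over all consistent configurations: 0.02*0.656 + 0.39*0.344 = 0.147280
P(bacterial infection | fever, ¬influenza) = 0.134160/0.147280 ≈ 0.911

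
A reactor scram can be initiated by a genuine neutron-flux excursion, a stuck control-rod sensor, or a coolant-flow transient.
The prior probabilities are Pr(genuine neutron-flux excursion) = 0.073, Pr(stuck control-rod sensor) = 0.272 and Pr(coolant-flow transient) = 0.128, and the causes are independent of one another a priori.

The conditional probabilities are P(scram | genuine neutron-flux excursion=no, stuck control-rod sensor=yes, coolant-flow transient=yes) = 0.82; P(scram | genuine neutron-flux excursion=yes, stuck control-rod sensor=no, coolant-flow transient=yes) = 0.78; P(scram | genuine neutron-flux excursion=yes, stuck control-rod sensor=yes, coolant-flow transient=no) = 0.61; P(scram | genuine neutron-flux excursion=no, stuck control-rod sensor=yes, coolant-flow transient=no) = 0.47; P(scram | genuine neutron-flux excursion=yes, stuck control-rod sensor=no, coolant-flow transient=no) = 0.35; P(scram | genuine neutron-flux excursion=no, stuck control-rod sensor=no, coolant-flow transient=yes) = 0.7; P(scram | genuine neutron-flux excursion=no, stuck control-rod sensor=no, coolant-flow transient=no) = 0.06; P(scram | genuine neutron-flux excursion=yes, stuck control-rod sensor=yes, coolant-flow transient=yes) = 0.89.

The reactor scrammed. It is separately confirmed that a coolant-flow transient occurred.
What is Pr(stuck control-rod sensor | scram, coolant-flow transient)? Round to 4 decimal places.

P(scram | coolant-flow transient) = 0.7×0.927×0.728 + 0.82×0.927×0.272 + 0.78×0.073×0.728 + 0.89×0.073×0.272 = 0.472399 + 0.206758 + 0.041452 + 0.017672 = 0.738281
Restricting to configurations with stuck control-rod sensor present: 0.206758 + 0.017672 = 0.224430.
Hence the posterior is 0.224430/0.738281 ≈ 0.3040.

Pr(stuck control-rod sensor | scram, coolant-flow transient) ≈ 0.3040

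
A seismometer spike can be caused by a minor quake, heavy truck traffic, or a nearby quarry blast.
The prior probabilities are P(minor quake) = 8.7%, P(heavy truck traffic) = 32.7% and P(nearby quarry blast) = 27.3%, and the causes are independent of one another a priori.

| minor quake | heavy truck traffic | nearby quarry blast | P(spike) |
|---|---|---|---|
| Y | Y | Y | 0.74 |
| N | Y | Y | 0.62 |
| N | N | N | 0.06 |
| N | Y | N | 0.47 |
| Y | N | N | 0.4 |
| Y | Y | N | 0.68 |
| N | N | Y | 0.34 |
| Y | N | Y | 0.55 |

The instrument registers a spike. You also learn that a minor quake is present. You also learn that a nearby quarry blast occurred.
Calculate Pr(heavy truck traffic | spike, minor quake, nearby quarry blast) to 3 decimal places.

Pr(heavy truck traffic | spike, minor quake, nearby quarry blast) ≈ 0.395

Weight on heavy truck traffic=true, given the evidence: 0.74·0.327 = 0.241980
Normalizer over all consistent configurations: 0.55·0.673 + 0.74·0.327 = 0.612130
P(heavy truck traffic | spike, minor quake, nearby quarry blast) = 0.241980/0.612130 ≈ 0.395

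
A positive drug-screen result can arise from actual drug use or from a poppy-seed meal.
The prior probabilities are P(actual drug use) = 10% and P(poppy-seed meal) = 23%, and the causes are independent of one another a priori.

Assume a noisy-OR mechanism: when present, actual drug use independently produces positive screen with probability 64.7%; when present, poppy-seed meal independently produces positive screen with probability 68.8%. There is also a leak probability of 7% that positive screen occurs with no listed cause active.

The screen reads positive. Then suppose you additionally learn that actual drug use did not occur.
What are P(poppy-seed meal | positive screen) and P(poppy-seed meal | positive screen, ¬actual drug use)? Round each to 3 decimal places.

Under noisy-OR, P(positive screen | causes) = 1 − (1−0.07)·∏(1−qᵢ) over the active causes.
P(positive screen) = 0.07*0.9*0.77 + 0.70984*0.9*0.23 + 0.67171*0.1*0.77 + 0.897574*0.1*0.23 = 0.048510 + 0.146937 + 0.051722 + 0.020644 = 0.267813
Of this, 0.167581 comes from 0.146937 + 0.020644 (the poppy-seed meal=true cases).
P(poppy-seed meal | positive screen) = 0.167581 / 0.267813 ≈ 0.626

Now also conditioning on actual drug use≠true:
Sum P(positive screen|·) weighted by the priors over both values of poppy-seed meal:
  P(positive screen | ¬actual drug use) = 0.07×0.77 + 0.70984×0.23
        = 0.053900 + 0.163263 = 0.217163
Configurations with poppy-seed meal contribute 0.163263, so
  P(poppy-seed meal | positive screen, ¬actual drug use) = 0.163263 / 0.217163 ≈ 0.752
Ruling out actual drug use raises the posterior on poppy-seed meal — the flip side of explaining away.

P(poppy-seed meal | positive screen) ≈ 0.626; P(poppy-seed meal | positive screen, ¬actual drug use) ≈ 0.752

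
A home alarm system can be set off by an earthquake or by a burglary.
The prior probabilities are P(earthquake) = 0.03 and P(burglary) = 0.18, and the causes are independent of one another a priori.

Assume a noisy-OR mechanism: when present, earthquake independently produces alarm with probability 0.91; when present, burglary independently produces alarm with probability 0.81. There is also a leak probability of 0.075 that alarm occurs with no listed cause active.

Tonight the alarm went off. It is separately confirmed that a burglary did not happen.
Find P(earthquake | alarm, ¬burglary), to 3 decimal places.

P(earthquake | alarm, ¬burglary) ≈ 0.274

Under noisy-OR, P(alarm | causes) = 1 − (1−0.075)·∏(1−qᵢ) over the active causes.
P(alarm | ¬burglary) = 0.075*0.97 + 0.91675*0.03 = 0.072750 + 0.027502 = 0.100252
Of this, 0.027502 comes from 0.91675*0.03 (the earthquake=true cases).
P(earthquake | alarm, ¬burglary) = 0.027502 / 0.100252 ≈ 0.274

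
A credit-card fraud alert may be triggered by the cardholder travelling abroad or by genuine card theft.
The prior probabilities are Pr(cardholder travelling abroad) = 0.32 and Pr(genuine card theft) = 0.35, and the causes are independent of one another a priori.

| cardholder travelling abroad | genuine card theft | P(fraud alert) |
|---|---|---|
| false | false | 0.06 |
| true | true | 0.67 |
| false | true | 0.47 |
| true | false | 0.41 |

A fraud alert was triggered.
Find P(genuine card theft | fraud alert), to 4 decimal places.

Numerator (weight on configurations with genuine card theft): 0.111860 + 0.075040 = 0.186900
Denominator P(fraud alert): 0.06×0.68×0.65 + 0.47×0.68×0.35 + 0.41×0.32×0.65 + 0.67×0.32×0.35 = 0.298700
Posterior = 0.186900 / 0.298700 ≈ 0.6257

P(genuine card theft | fraud alert) ≈ 0.6257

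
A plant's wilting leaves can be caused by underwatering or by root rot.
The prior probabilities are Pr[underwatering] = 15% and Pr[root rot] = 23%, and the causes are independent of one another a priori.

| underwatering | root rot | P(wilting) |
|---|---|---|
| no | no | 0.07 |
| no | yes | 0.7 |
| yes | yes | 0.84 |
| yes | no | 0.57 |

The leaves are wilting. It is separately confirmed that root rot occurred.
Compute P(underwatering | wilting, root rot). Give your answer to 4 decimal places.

P(underwatering | wilting, root rot) ≈ 0.1748

Numerator (weight on configurations with underwatering): 0.84×0.15 = 0.126000
Normalizer over all consistent configurations: 0.7×0.85 + 0.84×0.15 = 0.721000
P(underwatering | wilting, root rot) = 0.126000/0.721000 ≈ 0.1748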